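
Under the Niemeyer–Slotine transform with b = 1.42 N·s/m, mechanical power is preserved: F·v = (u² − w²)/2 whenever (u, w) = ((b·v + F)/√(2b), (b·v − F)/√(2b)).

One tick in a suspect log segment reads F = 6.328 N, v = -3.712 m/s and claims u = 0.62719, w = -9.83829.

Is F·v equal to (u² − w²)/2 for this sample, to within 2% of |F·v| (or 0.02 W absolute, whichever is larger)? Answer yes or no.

F·v = 6.328×(-3.712) = -23.48954 W.
(u² − w²)/2 = (0.39337 − 96.79195)/2 = -48.19929 W.
|Δ| = 24.70976;  2% of max(1, |F·v|) = 0.46979.

no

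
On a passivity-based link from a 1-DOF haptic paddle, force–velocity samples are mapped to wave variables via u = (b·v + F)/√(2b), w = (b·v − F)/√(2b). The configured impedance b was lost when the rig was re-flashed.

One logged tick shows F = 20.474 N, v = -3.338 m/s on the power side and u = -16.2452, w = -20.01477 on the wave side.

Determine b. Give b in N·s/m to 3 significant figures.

u + w = -36.25997;  u + w = √(2b)·v, so √(2b) = -36.25997/(-3.338) = 10.86278.
b = (√(2b))²/2 = 118.00006/2 = 59.00003.
(Check via u − w = 2F/√(2b): u − w = 3.76957, 2F/√(2b) = 3.76957.)

b = 59 N·s/m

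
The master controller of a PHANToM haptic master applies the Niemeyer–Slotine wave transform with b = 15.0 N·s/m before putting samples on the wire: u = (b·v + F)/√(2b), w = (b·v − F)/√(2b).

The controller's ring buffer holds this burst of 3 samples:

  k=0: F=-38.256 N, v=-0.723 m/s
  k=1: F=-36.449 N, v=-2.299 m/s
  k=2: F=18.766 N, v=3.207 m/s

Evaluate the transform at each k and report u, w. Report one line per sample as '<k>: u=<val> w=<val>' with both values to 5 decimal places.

k=0: b·v=15.0×(-0.723)=-10.84500; √(2b)=5.47723; u=(-10.84500+(-38.256))/5.47723=-8.96458, w=(-10.84500−(-38.256))/5.47723=5.00454
k=1: b·v=15.0×(-2.299)=-34.48500; √(2b)=5.47723; u=(-34.48500+(-36.449))/5.47723=-12.95072, w=(-34.48500−(-36.449))/5.47723=0.35858
k=2: b·v=15.0×3.207=48.10500; √(2b)=5.47723; u=(48.10500+18.766)/5.47723=12.20892, w=(48.10500−18.766)/5.47723=5.35654

0: u=-8.96458 w=5.00454
1: u=-12.95072 w=0.35858
2: u=12.20892 w=5.35654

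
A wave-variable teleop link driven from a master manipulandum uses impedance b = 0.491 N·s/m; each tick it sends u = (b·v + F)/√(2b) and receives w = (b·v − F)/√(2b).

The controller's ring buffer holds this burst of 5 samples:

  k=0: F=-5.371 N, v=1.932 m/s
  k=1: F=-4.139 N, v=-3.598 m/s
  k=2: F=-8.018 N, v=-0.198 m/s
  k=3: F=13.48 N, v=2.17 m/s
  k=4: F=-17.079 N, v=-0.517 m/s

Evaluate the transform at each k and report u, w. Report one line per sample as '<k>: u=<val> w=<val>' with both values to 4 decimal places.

0: u=-4.4627 w=6.3773
1: u=-5.9595 w=2.3940
2: u=-8.1893 w=7.9930
3: u=14.6782 w=-12.5278
4: u=-17.4910 w=16.9787

k=0: b·v=0.491×1.932=0.9486; √(2b)=0.9910; u=(0.9486+(-5.371))/0.9910=-4.4627, w=(0.9486−(-5.371))/0.9910=6.3773
k=1: b·v=0.491×(-3.598)=-1.7666; √(2b)=0.9910; u=(-1.7666+(-4.139))/0.9910=-5.9595, w=(-1.7666−(-4.139))/0.9910=2.3940
k=2: b·v=0.491×(-0.198)=-0.0972; √(2b)=0.9910; u=(-0.0972+(-8.018))/0.9910=-8.1893, w=(-0.0972−(-8.018))/0.9910=7.9930
k=3: b·v=0.491×2.17=1.0655; √(2b)=0.9910; u=(1.0655+13.48)/0.9910=14.6782, w=(1.0655−13.48)/0.9910=-12.5278
k=4: b·v=0.491×(-0.517)=-0.2538; √(2b)=0.9910; u=(-0.2538+(-17.079))/0.9910=-17.4910, w=(-0.2538−(-17.079))/0.9910=16.9787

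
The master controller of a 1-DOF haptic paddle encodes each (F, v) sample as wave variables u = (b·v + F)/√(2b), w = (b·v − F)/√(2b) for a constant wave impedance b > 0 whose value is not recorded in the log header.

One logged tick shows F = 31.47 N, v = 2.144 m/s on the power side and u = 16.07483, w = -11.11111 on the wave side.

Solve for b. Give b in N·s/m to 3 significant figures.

u + w = 4.9637;  u + w = √(2b)·v, so √(2b) = 4.9637/2.144 = 2.3152.
b = (√(2b))²/2 = 5.3600/2 = 2.6800.
(Check via u − w = 2F/√(2b): u − w = 27.1859, 2F/√(2b) = 27.1859.)

b = 2.68 N·s/m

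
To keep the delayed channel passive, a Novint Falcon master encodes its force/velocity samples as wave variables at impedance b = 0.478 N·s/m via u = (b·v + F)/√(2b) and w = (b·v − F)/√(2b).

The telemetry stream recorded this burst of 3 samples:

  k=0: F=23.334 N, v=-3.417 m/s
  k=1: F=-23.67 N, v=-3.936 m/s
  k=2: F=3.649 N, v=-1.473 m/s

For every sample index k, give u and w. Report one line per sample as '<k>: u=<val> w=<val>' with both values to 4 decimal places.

0: u=22.1944 w=-25.5354
1: u=-26.1328 w=22.2844
2: u=3.0119 w=-4.4521

k=0: b·v=0.478×(-3.417)=-1.6333; √(2b)=0.9778; u=(-1.6333+23.334)/0.9778=22.1944, w=(-1.6333−23.334)/0.9778=-25.5354
k=1: b·v=0.478×(-3.936)=-1.8814; √(2b)=0.9778; u=(-1.8814+(-23.67))/0.9778=-26.1328, w=(-1.8814−(-23.67))/0.9778=22.2844
k=2: b·v=0.478×(-1.473)=-0.7041; √(2b)=0.9778; u=(-0.7041+3.649)/0.9778=3.0119, w=(-0.7041−3.649)/0.9778=-4.4521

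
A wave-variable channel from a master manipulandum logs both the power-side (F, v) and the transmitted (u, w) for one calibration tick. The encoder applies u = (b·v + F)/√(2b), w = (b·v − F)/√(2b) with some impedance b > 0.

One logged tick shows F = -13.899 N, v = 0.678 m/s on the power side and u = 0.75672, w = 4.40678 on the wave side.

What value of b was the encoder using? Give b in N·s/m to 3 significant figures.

b = 29 N·s/m

u + w = 5.16350;  u + w = √(2b)·v, so √(2b) = 5.16350/0.678 = 7.61578.
b = (√(2b))²/2 = 58.00013/2 = 29.00007.
(Check via u − w = 2F/√(2b): u − w = -3.65006, 2F/√(2b) = -3.65005.)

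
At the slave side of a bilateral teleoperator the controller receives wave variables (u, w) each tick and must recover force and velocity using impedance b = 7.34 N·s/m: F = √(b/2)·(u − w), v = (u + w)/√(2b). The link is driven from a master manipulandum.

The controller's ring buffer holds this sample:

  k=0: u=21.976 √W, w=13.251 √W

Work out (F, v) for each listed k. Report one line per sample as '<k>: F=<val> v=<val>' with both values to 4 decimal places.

0: F=16.7147 v=9.1942

k=0: u−w=8.7250, u+w=35.2270; √(b/2)=1.9157, √(2b)=3.8314; F=1.9157×8.725=16.7147, v=35.2270/3.8314=9.1942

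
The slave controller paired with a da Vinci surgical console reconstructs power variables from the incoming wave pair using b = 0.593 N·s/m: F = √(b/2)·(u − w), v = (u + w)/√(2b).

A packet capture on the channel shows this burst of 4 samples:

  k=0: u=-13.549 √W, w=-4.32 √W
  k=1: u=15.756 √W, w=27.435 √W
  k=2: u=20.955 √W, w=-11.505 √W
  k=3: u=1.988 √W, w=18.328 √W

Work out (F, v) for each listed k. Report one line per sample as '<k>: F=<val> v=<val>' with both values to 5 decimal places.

k=0: u−w=-9.22900, u+w=-17.86900; √(b/2)=0.54452, √(2b)=1.08904; F=0.54452×(-9.229)=-5.02536, v=-17.86900/1.08904=-16.40809
k=1: u−w=-11.67900, u+w=43.19100; √(b/2)=0.54452, √(2b)=1.08904; F=0.54452×(-11.679)=-6.35943, v=43.19100/1.08904=39.65984
k=2: u−w=32.46000, u+w=9.45000; √(b/2)=0.54452, √(2b)=1.08904; F=0.54452×32.46=17.67506, v=9.45000/1.08904=8.67740
k=3: u−w=-16.34000, u+w=20.31600; √(b/2)=0.54452, √(2b)=1.08904; F=0.54452×(-16.34)=-8.89743, v=20.31600/1.08904=18.65503

0: F=-5.02536 v=-16.40809
1: F=-6.35943 v=39.65984
2: F=17.67506 v=8.67740
3: F=-8.89743 v=18.65503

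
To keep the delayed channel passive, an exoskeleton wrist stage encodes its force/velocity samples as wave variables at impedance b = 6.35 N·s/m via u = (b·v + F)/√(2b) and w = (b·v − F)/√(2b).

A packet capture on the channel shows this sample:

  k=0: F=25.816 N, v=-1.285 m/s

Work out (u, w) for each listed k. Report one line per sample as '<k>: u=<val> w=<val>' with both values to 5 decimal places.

0: u=4.95446 w=-9.53383

k=0: b·v=6.35×(-1.285)=-8.15975; √(2b)=3.56371; u=(-8.15975+25.816)/3.56371=4.95446, w=(-8.15975−25.816)/3.56371=-9.53383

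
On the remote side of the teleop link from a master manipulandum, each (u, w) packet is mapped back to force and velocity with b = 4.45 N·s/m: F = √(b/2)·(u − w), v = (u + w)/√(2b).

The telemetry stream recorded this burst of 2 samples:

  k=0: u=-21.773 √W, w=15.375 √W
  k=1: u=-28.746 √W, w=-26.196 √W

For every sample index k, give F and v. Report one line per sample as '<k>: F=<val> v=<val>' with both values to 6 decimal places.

k=0: u−w=-37.148000, u+w=-6.398000; √(b/2)=1.491643, √(2b)=2.983287; F=1.491643×(-37.148)=-55.411569, v=-6.398000/2.983287=-2.144614
k=1: u−w=-2.550000, u+w=-54.942000; √(b/2)=1.491643, √(2b)=2.983287; F=1.491643×(-2.55)=-3.803691, v=-54.942000/2.983287=-18.416600

0: F=-55.411569 v=-2.144614
1: F=-3.803691 v=-18.416600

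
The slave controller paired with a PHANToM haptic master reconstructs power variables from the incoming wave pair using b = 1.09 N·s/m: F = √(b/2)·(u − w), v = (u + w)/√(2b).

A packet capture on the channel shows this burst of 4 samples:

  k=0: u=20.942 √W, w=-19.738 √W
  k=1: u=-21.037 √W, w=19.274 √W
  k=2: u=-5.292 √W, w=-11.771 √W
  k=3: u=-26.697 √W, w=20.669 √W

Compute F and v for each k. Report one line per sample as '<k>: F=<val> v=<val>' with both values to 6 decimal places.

0: F=30.031650 v=0.815452
1: F=-29.759239 v=-1.194054
2: F=4.783064 v=-11.556522
3: F=-34.967530 v=-4.082677

k=0: u−w=40.680000, u+w=1.204000; √(b/2)=0.738241, √(2b)=1.476482; F=0.738241×40.68=30.031650, v=1.204000/1.476482=0.815452
k=1: u−w=-40.311000, u+w=-1.763000; √(b/2)=0.738241, √(2b)=1.476482; F=0.738241×(-40.311)=-29.759239, v=-1.763000/1.476482=-1.194054
k=2: u−w=6.479000, u+w=-17.063000; √(b/2)=0.738241, √(2b)=1.476482; F=0.738241×6.479=4.783064, v=-17.063000/1.476482=-11.556522
k=3: u−w=-47.366000, u+w=-6.028000; √(b/2)=0.738241, √(2b)=1.476482; F=0.738241×(-47.366)=-34.967530, v=-6.028000/1.476482=-4.082677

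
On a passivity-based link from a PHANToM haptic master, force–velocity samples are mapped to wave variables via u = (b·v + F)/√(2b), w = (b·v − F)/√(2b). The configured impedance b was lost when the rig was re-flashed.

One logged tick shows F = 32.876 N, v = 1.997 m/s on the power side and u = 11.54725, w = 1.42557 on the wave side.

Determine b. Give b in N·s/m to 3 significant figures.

u + w = 12.9728;  u + w = √(2b)·v, so √(2b) = 12.9728/1.997 = 6.4962.
b = (√(2b))²/2 = 42.2000/2 = 21.1000.
(Check via u − w = 2F/√(2b): u − w = 10.1217, 2F/√(2b) = 10.1217.)

b = 21.1 N·s/m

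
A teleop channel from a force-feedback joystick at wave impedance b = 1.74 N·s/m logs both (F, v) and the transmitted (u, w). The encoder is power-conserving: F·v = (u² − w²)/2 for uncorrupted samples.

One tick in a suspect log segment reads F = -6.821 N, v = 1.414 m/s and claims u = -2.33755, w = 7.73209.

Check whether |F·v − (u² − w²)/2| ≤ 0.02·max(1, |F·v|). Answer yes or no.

no

F·v = (-6.821)×1.414 = -9.6449 W.
(u² − w²)/2 = (5.4641 − 59.7852)/2 = -27.1605 W.
|Δ| = 17.5156;  2% of max(1, |F·v|) = 0.1929.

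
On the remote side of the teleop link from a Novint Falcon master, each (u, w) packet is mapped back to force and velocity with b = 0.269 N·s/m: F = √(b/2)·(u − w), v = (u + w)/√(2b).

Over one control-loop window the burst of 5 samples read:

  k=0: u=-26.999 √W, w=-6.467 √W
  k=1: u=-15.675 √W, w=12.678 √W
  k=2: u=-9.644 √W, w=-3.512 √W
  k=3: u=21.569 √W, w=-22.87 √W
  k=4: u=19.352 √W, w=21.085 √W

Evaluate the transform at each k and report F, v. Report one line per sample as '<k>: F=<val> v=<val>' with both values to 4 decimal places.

0: F=-7.5300 v=-45.6260
1: F=-10.3982 v=-4.0860
2: F=-2.2489 v=-17.9363
3: F=16.2977 v=-1.7737
4: F=-0.6356 v=55.1300

k=0: u−w=-20.5320, u+w=-33.4660; √(b/2)=0.3667, √(2b)=0.7335; F=0.3667×(-20.532)=-7.5300, v=-33.4660/0.7335=-45.6260
k=1: u−w=-28.3530, u+w=-2.9970; √(b/2)=0.3667, √(2b)=0.7335; F=0.3667×(-28.353)=-10.3982, v=-2.9970/0.7335=-4.0860
k=2: u−w=-6.1320, u+w=-13.1560; √(b/2)=0.3667, √(2b)=0.7335; F=0.3667×(-6.132)=-2.2489, v=-13.1560/0.7335=-17.9363
k=3: u−w=44.4390, u+w=-1.3010; √(b/2)=0.3667, √(2b)=0.7335; F=0.3667×44.439=16.2977, v=-1.3010/0.7335=-1.7737
k=4: u−w=-1.7330, u+w=40.4370; √(b/2)=0.3667, √(2b)=0.7335; F=0.3667×(-1.733)=-0.6356, v=40.4370/0.7335=55.1300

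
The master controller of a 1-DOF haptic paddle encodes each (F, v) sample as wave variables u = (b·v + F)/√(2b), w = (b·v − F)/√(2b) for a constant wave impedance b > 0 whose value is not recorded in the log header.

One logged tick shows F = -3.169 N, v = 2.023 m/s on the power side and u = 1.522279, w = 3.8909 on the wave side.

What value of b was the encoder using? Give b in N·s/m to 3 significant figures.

b = 3.58 N·s/m

u + w = 5.413179;  u + w = √(2b)·v, so √(2b) = 5.413179/2.023 = 2.675818.
b = (√(2b))²/2 = 7.160000/2 = 3.580000.
(Check via u − w = 2F/√(2b): u − w = -2.368621, 2F/√(2b) = -2.368622.)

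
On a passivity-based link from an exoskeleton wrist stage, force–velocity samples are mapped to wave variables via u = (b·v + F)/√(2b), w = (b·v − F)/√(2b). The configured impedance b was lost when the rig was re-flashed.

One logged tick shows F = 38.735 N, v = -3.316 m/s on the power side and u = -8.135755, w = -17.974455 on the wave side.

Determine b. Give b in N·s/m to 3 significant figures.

b = 31 N·s/m

u + w = -26.110210;  u + w = √(2b)·v, so √(2b) = -26.110210/(-3.316) = 7.874008.
b = (√(2b))²/2 = 61.999999/2 = 31.000000.
(Check via u − w = 2F/√(2b): u − w = 9.838700, 2F/√(2b) = 9.838700.)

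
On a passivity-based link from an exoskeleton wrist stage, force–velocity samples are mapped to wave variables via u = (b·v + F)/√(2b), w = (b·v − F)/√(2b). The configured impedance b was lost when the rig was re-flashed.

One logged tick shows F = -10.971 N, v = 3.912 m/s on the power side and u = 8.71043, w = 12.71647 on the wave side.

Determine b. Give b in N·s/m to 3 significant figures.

b = 15 N·s/m

u + w = 21.4269;  u + w = √(2b)·v, so √(2b) = 21.4269/3.912 = 5.4772.
b = (√(2b))²/2 = 30.0000/2 = 15.0000.
(Check via u − w = 2F/√(2b): u − w = -4.0060, 2F/√(2b) = -4.0060.)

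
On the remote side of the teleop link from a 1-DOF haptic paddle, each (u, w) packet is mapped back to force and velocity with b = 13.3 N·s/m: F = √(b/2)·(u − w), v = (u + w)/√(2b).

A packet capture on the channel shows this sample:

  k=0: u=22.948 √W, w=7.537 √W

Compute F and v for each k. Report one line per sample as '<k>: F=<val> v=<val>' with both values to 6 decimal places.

0: F=39.741261 v=5.910788

k=0: u−w=15.411000, u+w=30.485000; √(b/2)=2.578759, √(2b)=5.157519; F=2.578759×15.411=39.741261, v=30.485000/5.157519=5.910788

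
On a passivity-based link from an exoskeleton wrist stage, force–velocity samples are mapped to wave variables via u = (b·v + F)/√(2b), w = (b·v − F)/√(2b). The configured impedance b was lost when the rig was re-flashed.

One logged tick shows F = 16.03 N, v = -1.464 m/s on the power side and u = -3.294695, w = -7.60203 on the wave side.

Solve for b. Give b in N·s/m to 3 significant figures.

b = 27.7 N·s/m

u + w = -10.896725;  u + w = √(2b)·v, so √(2b) = -10.896725/(-1.464) = 7.443118.
b = (√(2b))²/2 = 55.400008/2 = 27.700004.
(Check via u − w = 2F/√(2b): u − w = 4.307335, 2F/√(2b) = 4.307335.)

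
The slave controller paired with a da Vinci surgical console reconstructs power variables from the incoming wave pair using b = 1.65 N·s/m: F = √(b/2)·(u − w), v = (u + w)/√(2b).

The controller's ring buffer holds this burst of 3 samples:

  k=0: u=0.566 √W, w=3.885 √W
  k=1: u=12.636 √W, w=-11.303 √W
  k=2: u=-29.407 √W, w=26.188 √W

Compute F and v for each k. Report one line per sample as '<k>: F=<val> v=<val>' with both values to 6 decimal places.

0: F=-3.014631 v=2.450195
1: F=21.743677 v=0.733792
2: F=-50.496666 v=-1.772001

k=0: u−w=-3.319000, u+w=4.451000; √(b/2)=0.908295, √(2b)=1.816590; F=0.908295×(-3.319)=-3.014631, v=4.451000/1.816590=2.450195
k=1: u−w=23.939000, u+w=1.333000; √(b/2)=0.908295, √(2b)=1.816590; F=0.908295×23.939=21.743677, v=1.333000/1.816590=0.733792
k=2: u−w=-55.595000, u+w=-3.219000; √(b/2)=0.908295, √(2b)=1.816590; F=0.908295×(-55.595)=-50.496666, v=-3.219000/1.816590=-1.772001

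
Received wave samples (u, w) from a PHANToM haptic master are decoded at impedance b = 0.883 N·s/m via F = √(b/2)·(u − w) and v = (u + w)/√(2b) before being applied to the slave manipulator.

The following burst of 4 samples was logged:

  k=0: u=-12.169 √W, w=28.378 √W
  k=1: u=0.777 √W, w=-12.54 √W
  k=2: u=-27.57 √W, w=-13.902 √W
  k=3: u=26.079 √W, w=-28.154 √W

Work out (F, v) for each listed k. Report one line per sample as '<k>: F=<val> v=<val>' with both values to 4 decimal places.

0: F=-26.9416 v=12.1972
1: F=8.8485 v=-8.8516
2: F=-9.0818 v=-31.2075
3: F=36.0354 v=-1.5614

k=0: u−w=-40.5470, u+w=16.2090; √(b/2)=0.6645, √(2b)=1.3289; F=0.6645×(-40.547)=-26.9416, v=16.2090/1.3289=12.1972
k=1: u−w=13.3170, u+w=-11.7630; √(b/2)=0.6645, √(2b)=1.3289; F=0.6645×13.317=8.8485, v=-11.7630/1.3289=-8.8516
k=2: u−w=-13.6680, u+w=-41.4720; √(b/2)=0.6645, √(2b)=1.3289; F=0.6645×(-13.668)=-9.0818, v=-41.4720/1.3289=-31.2075
k=3: u−w=54.2330, u+w=-2.0750; √(b/2)=0.6645, √(2b)=1.3289; F=0.6645×54.233=36.0354, v=-2.0750/1.3289=-1.5614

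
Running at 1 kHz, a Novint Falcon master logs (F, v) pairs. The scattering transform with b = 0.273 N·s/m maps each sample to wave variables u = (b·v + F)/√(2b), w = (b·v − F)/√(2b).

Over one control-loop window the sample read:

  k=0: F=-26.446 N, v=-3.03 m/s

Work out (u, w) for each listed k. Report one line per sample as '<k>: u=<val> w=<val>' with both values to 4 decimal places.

0: u=-36.9096 w=34.6707

k=0: b·v=0.273×(-3.03)=-0.8272; √(2b)=0.7389; u=(-0.8272+(-26.446))/0.7389=-36.9096, w=(-0.8272−(-26.446))/0.7389=34.6707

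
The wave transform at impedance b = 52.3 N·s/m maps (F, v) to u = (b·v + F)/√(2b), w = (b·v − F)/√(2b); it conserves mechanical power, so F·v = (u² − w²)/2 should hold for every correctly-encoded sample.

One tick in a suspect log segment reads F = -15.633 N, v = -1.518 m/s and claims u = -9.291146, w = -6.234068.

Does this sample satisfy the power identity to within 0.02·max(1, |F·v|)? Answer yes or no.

F·v = (-15.633)×(-1.518) = 23.730894 W.
(u² − w²)/2 = (86.325394 − 38.863604)/2 = 23.730895 W.
|Δ| = 0.000001;  2% of max(1, |F·v|) = 0.474618.

yes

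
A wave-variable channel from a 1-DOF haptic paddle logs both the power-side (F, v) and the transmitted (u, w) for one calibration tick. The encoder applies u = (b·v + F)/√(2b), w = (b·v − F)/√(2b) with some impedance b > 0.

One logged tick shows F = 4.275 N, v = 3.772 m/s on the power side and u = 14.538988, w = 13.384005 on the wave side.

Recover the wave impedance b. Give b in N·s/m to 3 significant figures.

b = 27.4 N·s/m

u + w = 27.922993;  u + w = √(2b)·v, so √(2b) = 27.922993/3.772 = 7.402702.
b = (√(2b))²/2 = 54.800001/2 = 27.400001.
(Check via u − w = 2F/√(2b): u − w = 1.154983, 2F/√(2b) = 1.154984.)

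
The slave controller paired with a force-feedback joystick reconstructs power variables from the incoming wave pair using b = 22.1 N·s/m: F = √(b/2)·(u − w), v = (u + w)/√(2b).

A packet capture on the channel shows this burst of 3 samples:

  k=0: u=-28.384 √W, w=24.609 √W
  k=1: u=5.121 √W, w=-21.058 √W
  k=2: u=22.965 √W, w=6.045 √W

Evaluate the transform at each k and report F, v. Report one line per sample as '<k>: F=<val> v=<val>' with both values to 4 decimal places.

k=0: u−w=-52.9930, u+w=-3.7750; √(b/2)=3.3242, √(2b)=6.6483; F=3.3242×(-52.993)=-176.1569, v=-3.7750/6.6483=-0.5678
k=1: u−w=26.1790, u+w=-15.9370; √(b/2)=3.3242, √(2b)=6.6483; F=3.3242×26.179=87.0230, v=-15.9370/6.6483=-2.3972
k=2: u−w=16.9200, u+w=29.0100; √(b/2)=3.3242, √(2b)=6.6483; F=3.3242×16.92=56.2447, v=29.0100/6.6483=4.3635

0: F=-176.1569 v=-0.5678
1: F=87.0230 v=-2.3972
2: F=56.2447 v=4.3635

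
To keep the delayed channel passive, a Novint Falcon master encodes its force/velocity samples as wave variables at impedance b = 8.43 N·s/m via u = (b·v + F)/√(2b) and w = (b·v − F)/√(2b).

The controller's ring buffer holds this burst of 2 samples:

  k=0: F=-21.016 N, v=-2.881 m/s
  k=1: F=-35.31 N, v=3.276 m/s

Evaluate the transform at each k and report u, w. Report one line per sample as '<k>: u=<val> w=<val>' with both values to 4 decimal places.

k=0: b·v=8.43×(-2.881)=-24.2868; √(2b)=4.1061; u=(-24.2868+(-21.016))/4.1061=-11.0331, w=(-24.2868−(-21.016))/4.1061=-0.7966
k=1: b·v=8.43×3.276=27.6167; √(2b)=4.1061; u=(27.6167+(-35.31))/4.1061=-1.8736, w=(27.6167−(-35.31))/4.1061=15.3252

0: u=-11.0331 w=-0.7966
1: u=-1.8736 w=15.3252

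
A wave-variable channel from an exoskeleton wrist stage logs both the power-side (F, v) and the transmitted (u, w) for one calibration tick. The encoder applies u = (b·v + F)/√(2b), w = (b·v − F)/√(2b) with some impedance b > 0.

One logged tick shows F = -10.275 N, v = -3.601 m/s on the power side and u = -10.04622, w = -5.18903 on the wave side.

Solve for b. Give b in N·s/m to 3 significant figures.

b = 8.95 N·s/m

u + w = -15.2353;  u + w = √(2b)·v, so √(2b) = -15.2353/(-3.601) = 4.2308.
b = (√(2b))²/2 = 17.9000/2 = 8.9500.
(Check via u − w = 2F/√(2b): u − w = -4.8572, 2F/√(2b) = -4.8572.)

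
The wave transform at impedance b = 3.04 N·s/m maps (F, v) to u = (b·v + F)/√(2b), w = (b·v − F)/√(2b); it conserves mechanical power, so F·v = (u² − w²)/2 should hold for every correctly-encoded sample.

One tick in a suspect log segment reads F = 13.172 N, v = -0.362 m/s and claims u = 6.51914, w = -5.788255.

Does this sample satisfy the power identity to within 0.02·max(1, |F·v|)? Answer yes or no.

no

F·v = 13.172×(-0.362) = -4.768264 W.
(u² − w²)/2 = (42.499186 − 33.503896)/2 = 4.497645 W.
|Δ| = 9.265909;  2% of max(1, |F·v|) = 0.095365.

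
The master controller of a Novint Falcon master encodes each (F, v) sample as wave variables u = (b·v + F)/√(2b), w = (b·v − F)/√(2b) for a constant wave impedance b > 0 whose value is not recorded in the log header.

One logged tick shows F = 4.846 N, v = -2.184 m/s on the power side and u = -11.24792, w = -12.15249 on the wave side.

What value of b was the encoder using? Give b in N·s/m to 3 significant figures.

u + w = -23.4004;  u + w = √(2b)·v, so √(2b) = -23.4004/(-2.184) = 10.7145.
b = (√(2b))²/2 = 114.7999/2 = 57.4000.
(Check via u − w = 2F/√(2b): u − w = 0.9046, 2F/√(2b) = 0.9046.)

b = 57.4 N·s/m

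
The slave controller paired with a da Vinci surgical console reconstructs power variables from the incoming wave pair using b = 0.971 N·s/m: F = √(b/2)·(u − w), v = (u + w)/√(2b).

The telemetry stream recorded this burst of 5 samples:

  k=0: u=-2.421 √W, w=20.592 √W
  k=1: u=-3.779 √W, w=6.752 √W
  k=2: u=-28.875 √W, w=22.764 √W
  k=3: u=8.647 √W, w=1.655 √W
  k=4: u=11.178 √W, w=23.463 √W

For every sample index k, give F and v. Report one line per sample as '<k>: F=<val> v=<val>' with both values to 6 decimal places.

k=0: u−w=-23.013000, u+w=18.171000; √(b/2)=0.696778, √(2b)=1.393557; F=0.696778×(-23.013)=-16.034959, v=18.171000/1.393557=13.039298
k=1: u−w=-10.531000, u+w=2.973000; √(b/2)=0.696778, √(2b)=1.393557; F=0.696778×(-10.531)=-7.337772, v=2.973000/1.393557=2.133390
k=2: u−w=-51.639000, u+w=-6.111000; √(b/2)=0.696778, √(2b)=1.393557; F=0.696778×(-51.639)=-35.980935, v=-6.111000/1.393557=-4.385182
k=3: u−w=6.992000, u+w=10.302000; √(b/2)=0.696778, √(2b)=1.393557; F=0.696778×6.992=4.871874, v=10.302000/1.393557=7.392595
k=4: u−w=-12.285000, u+w=34.641000; √(b/2)=0.696778, √(2b)=1.393557; F=0.696778×(-12.285)=-8.559921, v=34.641000/1.393557=24.857978

0: F=-16.034959 v=13.039298
1: F=-7.337772 v=2.133390
2: F=-35.980935 v=-4.385182
3: F=4.871874 v=7.392595
4: F=-8.559921 v=24.857978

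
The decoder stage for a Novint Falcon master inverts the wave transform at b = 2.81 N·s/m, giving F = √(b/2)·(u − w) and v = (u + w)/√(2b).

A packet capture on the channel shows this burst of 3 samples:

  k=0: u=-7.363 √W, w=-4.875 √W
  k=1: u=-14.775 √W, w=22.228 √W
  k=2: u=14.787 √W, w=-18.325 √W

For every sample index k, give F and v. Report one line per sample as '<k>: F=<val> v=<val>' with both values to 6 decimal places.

k=0: u−w=-2.488000, u+w=-12.238000; √(b/2)=1.185327, √(2b)=2.370654; F=1.185327×(-2.488)=-2.949093, v=-12.238000/2.370654=-5.162289
k=1: u−w=-37.003000, u+w=7.453000; √(b/2)=1.185327, √(2b)=2.370654; F=1.185327×(-37.003)=-43.860653, v=7.453000/2.370654=3.143858
k=2: u−w=33.112000, u+w=-3.538000; √(b/2)=1.185327, √(2b)=2.370654; F=1.185327×33.112=39.248546, v=-3.538000/2.370654=-1.492415

0: F=-2.949093 v=-5.162289
1: F=-43.860653 v=3.143858
2: F=39.248546 v=-1.492415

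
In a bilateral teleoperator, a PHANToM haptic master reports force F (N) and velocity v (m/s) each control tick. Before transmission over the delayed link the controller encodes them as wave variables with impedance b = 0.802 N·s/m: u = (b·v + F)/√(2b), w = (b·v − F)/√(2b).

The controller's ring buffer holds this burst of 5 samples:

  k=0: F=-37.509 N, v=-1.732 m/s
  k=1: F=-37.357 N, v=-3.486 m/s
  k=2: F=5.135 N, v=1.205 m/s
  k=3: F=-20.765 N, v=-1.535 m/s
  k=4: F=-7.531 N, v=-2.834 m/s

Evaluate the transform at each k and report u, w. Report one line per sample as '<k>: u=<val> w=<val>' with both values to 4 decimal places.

k=0: b·v=0.802×(-1.732)=-1.3891; √(2b)=1.2665; u=(-1.3891+(-37.509))/1.2665=-30.7133, w=(-1.3891−(-37.509))/1.2665=28.5197
k=1: b·v=0.802×(-3.486)=-2.7958; √(2b)=1.2665; u=(-2.7958+(-37.357))/1.2665=-31.7039, w=(-2.7958−(-37.357))/1.2665=27.2890
k=2: b·v=0.802×1.205=0.9664; √(2b)=1.2665; u=(0.9664+5.135)/1.2665=4.8176, w=(0.9664−5.135)/1.2665=-3.2914
k=3: b·v=0.802×(-1.535)=-1.2311; √(2b)=1.2665; u=(-1.2311+(-20.765))/1.2665=-17.3677, w=(-1.2311−(-20.765))/1.2665=15.4237
k=4: b·v=0.802×(-2.834)=-2.2729; √(2b)=1.2665; u=(-2.2729+(-7.531))/1.2665=-7.7410, w=(-2.2729−(-7.531))/1.2665=4.1517

0: u=-30.7133 w=28.5197
1: u=-31.7039 w=27.2890
2: u=4.8176 w=-3.2914
3: u=-17.3677 w=15.4237
4: u=-7.7410 w=4.1517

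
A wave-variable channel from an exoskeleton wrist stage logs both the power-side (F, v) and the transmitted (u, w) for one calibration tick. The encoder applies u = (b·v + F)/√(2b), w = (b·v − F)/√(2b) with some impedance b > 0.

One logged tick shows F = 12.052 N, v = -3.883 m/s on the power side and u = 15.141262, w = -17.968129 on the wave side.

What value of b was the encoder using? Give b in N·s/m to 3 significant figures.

u + w = -2.826867;  u + w = √(2b)·v, so √(2b) = -2.826867/(-3.883) = 0.728011.
b = (√(2b))²/2 = 0.530000/2 = 0.265000.
(Check via u − w = 2F/√(2b): u − w = 33.109391, 2F/√(2b) = 33.109386.)

b = 0.265 N·s/m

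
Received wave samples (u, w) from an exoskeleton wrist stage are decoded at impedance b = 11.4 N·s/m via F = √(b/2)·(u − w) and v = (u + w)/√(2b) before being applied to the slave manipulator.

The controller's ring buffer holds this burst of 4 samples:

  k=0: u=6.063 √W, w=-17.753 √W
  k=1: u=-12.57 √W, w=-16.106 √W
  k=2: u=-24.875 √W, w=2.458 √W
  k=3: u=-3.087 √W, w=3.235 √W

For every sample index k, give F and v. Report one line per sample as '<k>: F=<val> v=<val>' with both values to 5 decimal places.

k=0: u−w=23.81600, u+w=-11.69000; √(b/2)=2.38747, √(2b)=4.77493; F=2.38747×23.816=56.85992, v=-11.69000/4.77493=-2.44820
k=1: u−w=3.53600, u+w=-28.67600; √(b/2)=2.38747, √(2b)=4.77493; F=2.38747×3.536=8.44208, v=-28.67600/4.77493=-6.00553
k=2: u−w=-27.33300, u+w=-22.41700; √(b/2)=2.38747, √(2b)=4.77493; F=2.38747×(-27.333)=-65.25664, v=-22.41700/4.77493=-4.69472
k=3: u−w=-6.32200, u+w=0.14800; √(b/2)=2.38747, √(2b)=4.77493; F=2.38747×(-6.322)=-15.09357, v=0.14800/4.77493=0.03100

0: F=56.85992 v=-2.44820
1: F=8.44208 v=-6.00553
2: F=-65.25664 v=-4.69472
3: F=-15.09357 v=0.03100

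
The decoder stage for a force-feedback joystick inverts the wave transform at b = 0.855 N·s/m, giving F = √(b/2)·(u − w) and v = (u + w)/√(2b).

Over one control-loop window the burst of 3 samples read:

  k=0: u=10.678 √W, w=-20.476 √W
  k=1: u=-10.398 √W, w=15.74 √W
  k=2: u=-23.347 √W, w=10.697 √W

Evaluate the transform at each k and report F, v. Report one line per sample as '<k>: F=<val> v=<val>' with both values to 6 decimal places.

0: F=20.369571 v=-7.492718
1: F=-17.089935 v=4.085130
2: F=-22.259153 v=-9.673697

k=0: u−w=31.154000, u+w=-9.798000; √(b/2)=0.653835, √(2b)=1.307670; F=0.653835×31.154=20.369571, v=-9.798000/1.307670=-7.492718
k=1: u−w=-26.138000, u+w=5.342000; √(b/2)=0.653835, √(2b)=1.307670; F=0.653835×(-26.138)=-17.089935, v=5.342000/1.307670=4.085130
k=2: u−w=-34.044000, u+w=-12.650000; √(b/2)=0.653835, √(2b)=1.307670; F=0.653835×(-34.044)=-22.259153, v=-12.650000/1.307670=-9.673697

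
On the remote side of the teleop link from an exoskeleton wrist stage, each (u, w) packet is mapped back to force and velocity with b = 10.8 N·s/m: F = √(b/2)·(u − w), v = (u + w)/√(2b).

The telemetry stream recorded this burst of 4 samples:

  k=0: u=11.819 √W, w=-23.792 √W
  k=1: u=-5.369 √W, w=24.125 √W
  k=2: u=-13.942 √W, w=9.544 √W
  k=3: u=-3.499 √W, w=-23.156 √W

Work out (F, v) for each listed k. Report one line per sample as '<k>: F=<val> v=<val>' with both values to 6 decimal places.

k=0: u−w=35.611000, u+w=-11.973000; √(b/2)=2.323790, √(2b)=4.647580; F=2.323790×35.611=82.752486, v=-11.973000/4.647580=-2.576179
k=1: u−w=-29.494000, u+w=18.756000; √(b/2)=2.323790, √(2b)=4.647580; F=2.323790×(-29.494)=-68.537862, v=18.756000/4.647580=4.035649
k=2: u−w=-23.486000, u+w=-4.398000; √(b/2)=2.323790, √(2b)=4.647580; F=2.323790×(-23.486)=-54.576532, v=-4.398000/4.647580=-0.946299
k=3: u−w=19.657000, u+w=-26.655000; √(b/2)=2.323790, √(2b)=4.647580; F=2.323790×19.657=45.678740, v=-26.655000/4.647580=-5.735243

0: F=82.752486 v=-2.576179
1: F=-68.537862 v=4.035649
2: F=-54.576532 v=-0.946299
3: F=45.678740 v=-5.735243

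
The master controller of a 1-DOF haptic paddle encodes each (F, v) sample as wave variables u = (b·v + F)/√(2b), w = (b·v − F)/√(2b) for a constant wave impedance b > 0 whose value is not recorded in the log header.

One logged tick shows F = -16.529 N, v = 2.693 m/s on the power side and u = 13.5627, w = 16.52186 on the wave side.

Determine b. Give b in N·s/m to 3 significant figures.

u + w = 30.0846;  u + w = √(2b)·v, so √(2b) = 30.0846/2.693 = 11.1714.
b = (√(2b))²/2 = 124.8000/2 = 62.4000.
(Check via u − w = 2F/√(2b): u − w = -2.9592, 2F/√(2b) = -2.9592.)

b = 62.4 N·s/m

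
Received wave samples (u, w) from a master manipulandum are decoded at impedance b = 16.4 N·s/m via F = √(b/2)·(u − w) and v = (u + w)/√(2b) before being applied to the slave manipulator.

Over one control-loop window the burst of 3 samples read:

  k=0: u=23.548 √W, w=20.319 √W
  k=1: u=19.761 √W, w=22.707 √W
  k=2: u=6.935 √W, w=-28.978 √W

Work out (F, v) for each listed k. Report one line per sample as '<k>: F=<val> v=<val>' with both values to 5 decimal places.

k=0: u−w=3.22900, u+w=43.86700; √(b/2)=2.86356, √(2b)=5.72713; F=2.86356×3.229=9.24645, v=43.86700/5.72713=7.65951
k=1: u−w=-2.94600, u+w=42.46800; √(b/2)=2.86356, √(2b)=5.72713; F=2.86356×(-2.946)=-8.43606, v=42.46800/5.72713=7.41523
k=2: u−w=35.91300, u+w=-22.04300; √(b/2)=2.86356, √(2b)=5.72713; F=2.86356×35.913=102.83918, v=-22.04300/5.72713=-3.84887

0: F=9.24645 v=7.65951
1: F=-8.43606 v=7.41523
2: F=102.83918 v=-3.84887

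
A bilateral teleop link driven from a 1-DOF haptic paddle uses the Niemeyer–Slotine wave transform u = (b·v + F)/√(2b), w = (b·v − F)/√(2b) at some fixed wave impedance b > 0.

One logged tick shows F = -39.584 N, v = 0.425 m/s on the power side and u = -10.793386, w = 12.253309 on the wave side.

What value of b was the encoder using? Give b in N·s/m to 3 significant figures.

u + w = 1.459923;  u + w = √(2b)·v, so √(2b) = 1.459923/0.425 = 3.435113.
b = (√(2b))²/2 = 11.800001/2 = 5.900000.
(Check via u − w = 2F/√(2b): u − w = -23.046695, 2F/√(2b) = -23.046695.)

b = 5.9 N·s/m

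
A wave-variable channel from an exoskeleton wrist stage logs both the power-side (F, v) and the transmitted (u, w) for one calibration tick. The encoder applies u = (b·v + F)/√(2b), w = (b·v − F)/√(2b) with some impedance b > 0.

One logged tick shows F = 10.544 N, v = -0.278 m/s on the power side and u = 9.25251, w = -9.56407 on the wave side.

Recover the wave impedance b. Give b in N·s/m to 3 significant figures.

u + w = -0.3116;  u + w = √(2b)·v, so √(2b) = -0.3116/(-0.278) = 1.1207.
b = (√(2b))²/2 = 1.2560/2 = 0.6280.
(Check via u − w = 2F/√(2b): u − w = 18.8166, 2F/√(2b) = 18.8165.)

b = 0.628 N·s/m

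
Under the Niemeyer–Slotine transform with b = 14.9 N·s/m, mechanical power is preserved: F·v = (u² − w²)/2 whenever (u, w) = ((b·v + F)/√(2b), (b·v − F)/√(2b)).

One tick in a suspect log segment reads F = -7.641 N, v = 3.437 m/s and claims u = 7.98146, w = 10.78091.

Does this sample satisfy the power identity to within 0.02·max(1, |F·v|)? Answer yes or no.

F·v = (-7.641)×3.437 = -26.26212 W.
(u² − w²)/2 = (63.70370 − 116.22802)/2 = -26.26216 W.
|Δ| = 0.00004;  2% of max(1, |F·v|) = 0.52524.

yes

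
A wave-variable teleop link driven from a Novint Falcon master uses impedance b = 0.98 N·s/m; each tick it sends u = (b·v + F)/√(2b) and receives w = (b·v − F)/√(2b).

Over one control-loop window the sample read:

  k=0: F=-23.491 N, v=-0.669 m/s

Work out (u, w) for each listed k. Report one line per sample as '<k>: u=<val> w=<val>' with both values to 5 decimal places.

k=0: b·v=0.98×(-0.669)=-0.65562; √(2b)=1.40000; u=(-0.65562+(-23.491))/1.40000=-17.24759, w=(-0.65562−(-23.491))/1.40000=16.31099

0: u=-17.24759 w=16.31099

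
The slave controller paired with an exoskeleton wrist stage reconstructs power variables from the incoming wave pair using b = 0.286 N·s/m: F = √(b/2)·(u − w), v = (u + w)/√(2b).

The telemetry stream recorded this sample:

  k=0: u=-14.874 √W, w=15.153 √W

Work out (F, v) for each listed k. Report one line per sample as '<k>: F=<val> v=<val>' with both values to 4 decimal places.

k=0: u−w=-30.0270, u+w=0.2790; √(b/2)=0.3782, √(2b)=0.7563; F=0.3782×(-30.027)=-11.3548, v=0.2790/0.7563=0.3689

0: F=-11.3548 v=0.3689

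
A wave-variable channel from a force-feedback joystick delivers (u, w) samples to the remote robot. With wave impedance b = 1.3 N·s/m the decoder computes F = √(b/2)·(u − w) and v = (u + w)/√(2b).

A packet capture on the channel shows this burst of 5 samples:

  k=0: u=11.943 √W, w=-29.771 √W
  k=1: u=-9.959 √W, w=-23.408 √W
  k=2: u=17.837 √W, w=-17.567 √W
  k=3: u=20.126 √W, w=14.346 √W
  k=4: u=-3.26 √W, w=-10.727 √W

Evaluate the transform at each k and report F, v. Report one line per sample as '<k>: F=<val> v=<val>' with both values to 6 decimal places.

0: F=33.630902 v=-11.056456
1: F=10.842930 v=-20.693335
2: F=28.543617 v=0.167447
3: F=4.659985 v=21.378627
4: F=6.020088 v=-8.674369

k=0: u−w=41.714000, u+w=-17.828000; √(b/2)=0.806226, √(2b)=1.612452; F=0.806226×41.714=33.630902, v=-17.828000/1.612452=-11.056456
k=1: u−w=13.449000, u+w=-33.367000; √(b/2)=0.806226, √(2b)=1.612452; F=0.806226×13.449=10.842930, v=-33.367000/1.612452=-20.693335
k=2: u−w=35.404000, u+w=0.270000; √(b/2)=0.806226, √(2b)=1.612452; F=0.806226×35.404=28.543617, v=0.270000/1.612452=0.167447
k=3: u−w=5.780000, u+w=34.472000; √(b/2)=0.806226, √(2b)=1.612452; F=0.806226×5.78=4.659985, v=34.472000/1.612452=21.378627
k=4: u−w=7.467000, u+w=-13.987000; √(b/2)=0.806226, √(2b)=1.612452; F=0.806226×7.467=6.020088, v=-13.987000/1.612452=-8.674369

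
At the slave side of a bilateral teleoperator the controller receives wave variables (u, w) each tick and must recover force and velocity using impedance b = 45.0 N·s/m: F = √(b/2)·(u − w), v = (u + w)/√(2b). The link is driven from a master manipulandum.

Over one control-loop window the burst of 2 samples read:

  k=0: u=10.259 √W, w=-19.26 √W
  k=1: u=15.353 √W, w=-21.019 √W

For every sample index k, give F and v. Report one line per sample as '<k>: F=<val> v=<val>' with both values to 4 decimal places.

0: F=140.0209 v=-0.9488
1: F=172.5275 v=-0.5972

k=0: u−w=29.5190, u+w=-9.0010; √(b/2)=4.7434, √(2b)=9.4868; F=4.7434×29.519=140.0209, v=-9.0010/9.4868=-0.9488
k=1: u−w=36.3720, u+w=-5.6660; √(b/2)=4.7434, √(2b)=9.4868; F=4.7434×36.372=172.5275, v=-5.6660/9.4868=-0.5972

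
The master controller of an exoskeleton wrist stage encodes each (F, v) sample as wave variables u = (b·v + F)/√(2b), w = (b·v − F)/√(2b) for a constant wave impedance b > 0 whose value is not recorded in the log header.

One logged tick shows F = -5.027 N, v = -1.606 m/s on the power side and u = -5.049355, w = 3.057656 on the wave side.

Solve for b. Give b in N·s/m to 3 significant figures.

u + w = -1.991699;  u + w = √(2b)·v, so √(2b) = -1.991699/(-1.606) = 1.240161.
b = (√(2b))²/2 = 1.538000/2 = 0.769000.
(Check via u − w = 2F/√(2b): u − w = -8.107011, 2F/√(2b) = -8.107010.)

b = 0.769 N·s/m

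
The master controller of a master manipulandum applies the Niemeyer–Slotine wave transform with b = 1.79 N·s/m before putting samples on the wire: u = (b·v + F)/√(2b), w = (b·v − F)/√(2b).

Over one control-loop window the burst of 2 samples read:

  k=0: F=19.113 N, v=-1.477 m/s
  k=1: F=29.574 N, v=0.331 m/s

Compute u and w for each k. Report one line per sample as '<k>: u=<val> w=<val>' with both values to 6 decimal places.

0: u=8.704227 w=-11.498842
1: u=15.943485 w=-15.317204

k=0: b·v=1.79×(-1.477)=-2.643830; √(2b)=1.892089; u=(-2.643830+19.113)/1.892089=8.704227, w=(-2.643830−19.113)/1.892089=-11.498842
k=1: b·v=1.79×0.331=0.592490; √(2b)=1.892089; u=(0.592490+29.574)/1.892089=15.943485, w=(0.592490−29.574)/1.892089=-15.317204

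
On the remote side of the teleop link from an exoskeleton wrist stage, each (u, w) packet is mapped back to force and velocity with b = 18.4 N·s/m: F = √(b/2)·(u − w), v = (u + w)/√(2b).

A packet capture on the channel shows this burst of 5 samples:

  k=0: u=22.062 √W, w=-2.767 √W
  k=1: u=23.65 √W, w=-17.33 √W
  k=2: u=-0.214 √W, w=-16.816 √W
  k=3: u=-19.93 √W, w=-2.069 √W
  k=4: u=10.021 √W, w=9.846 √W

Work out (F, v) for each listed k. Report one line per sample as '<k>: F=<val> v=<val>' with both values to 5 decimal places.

k=0: u−w=24.82900, u+w=19.29500; √(b/2)=3.03315, √(2b)=6.06630; F=3.03315×24.829=75.31009, v=19.29500/6.06630=3.18069
k=1: u−w=40.98000, u+w=6.32000; √(b/2)=3.03315, √(2b)=6.06630; F=3.03315×40.98=124.29849, v=6.32000/6.06630=1.04182
k=2: u−w=16.60200, u+w=-17.03000; √(b/2)=3.03315, √(2b)=6.06630; F=3.03315×16.602=50.35636, v=-17.03000/6.06630=-2.80731
k=3: u−w=-17.86100, u+w=-21.99900; √(b/2)=3.03315, √(2b)=6.06630; F=3.03315×(-17.861)=-54.17510, v=-21.99900/6.06630=-3.62643
k=4: u−w=0.17500, u+w=19.86700; √(b/2)=3.03315, √(2b)=6.06630; F=3.03315×0.175=0.53080, v=19.86700/6.06630=3.27498

0: F=75.31009 v=3.18069
1: F=124.29849 v=1.04182
2: F=50.35636 v=-2.80731
3: F=-54.17510 v=-3.62643
4: F=0.53080 v=3.27498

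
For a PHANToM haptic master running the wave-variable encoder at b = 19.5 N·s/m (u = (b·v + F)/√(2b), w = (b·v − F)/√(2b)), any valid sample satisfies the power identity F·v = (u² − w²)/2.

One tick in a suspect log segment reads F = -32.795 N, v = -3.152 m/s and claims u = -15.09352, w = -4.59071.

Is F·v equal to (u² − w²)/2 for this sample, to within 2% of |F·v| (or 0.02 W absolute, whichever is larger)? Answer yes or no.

yes

F·v = (-32.795)×(-3.152) = 103.3698 W.
(u² − w²)/2 = (227.8143 − 21.0746)/2 = 103.3699 W.
|Δ| = 0.0000;  2% of max(1, |F·v|) = 2.0674.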